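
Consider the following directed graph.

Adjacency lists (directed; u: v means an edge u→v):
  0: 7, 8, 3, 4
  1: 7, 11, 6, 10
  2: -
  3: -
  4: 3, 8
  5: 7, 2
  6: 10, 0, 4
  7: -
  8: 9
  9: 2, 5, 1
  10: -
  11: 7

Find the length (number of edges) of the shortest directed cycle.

For each vertex v, BFS finds the shortest path from v back to v.
The shortest such closed walk is 8 → 9 → 1 → 6 → 4 → 8, length 5.

5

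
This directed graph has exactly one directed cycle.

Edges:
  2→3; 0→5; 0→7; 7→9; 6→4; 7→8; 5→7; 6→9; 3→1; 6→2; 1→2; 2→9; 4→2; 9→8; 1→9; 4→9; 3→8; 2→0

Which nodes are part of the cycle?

1, 2, 3

DFS with gray/black marking from 2:
2 gray
  0 gray
    5 gray
      7 gray
        8 gray
        8 black
        9 gray
          9→8: 8 black — skip
        9 black
      7 black
    5 black
    0→7: 7 black — skip
  0 black
  3 gray
    1 gray
      1→9: 9 black — skip
      1→2: 2 is gray → back edge
Back edge closes the cycle 2 → 3 → 1 → 2; its vertices are {1, 2, 3}.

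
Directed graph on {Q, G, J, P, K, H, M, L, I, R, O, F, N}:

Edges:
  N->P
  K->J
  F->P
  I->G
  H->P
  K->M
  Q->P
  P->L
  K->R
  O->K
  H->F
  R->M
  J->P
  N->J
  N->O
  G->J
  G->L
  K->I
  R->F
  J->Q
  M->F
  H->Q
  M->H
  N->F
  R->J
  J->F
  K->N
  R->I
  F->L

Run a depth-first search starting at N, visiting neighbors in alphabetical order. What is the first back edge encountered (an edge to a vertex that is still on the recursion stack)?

DFS from N (visiting neighbors in alphabetical order); mark gray on enter, black on exit:
N gray
  F gray
    L gray
    L black
    P gray
      P→L: L black — skip
    P black
  F black
  J gray
    J→F: F black — skip
    J→P: P black — skip
    Q gray
      Q→P: P black — skip
    Q black
  J black
  O gray
    K gray
      I gray
        G gray
          G→J: J black — skip
          G→L: L black — skip
        G black
      I black
      K→J: J black — skip
      M gray
        M→F: F black — skip
        H gray
          H→F: F black — skip
          H→P: P black — skip
          H→Q: Q black — skip
        H black
      M black
      K→N: N is gray → back edge
First back edge: K → N.

K→N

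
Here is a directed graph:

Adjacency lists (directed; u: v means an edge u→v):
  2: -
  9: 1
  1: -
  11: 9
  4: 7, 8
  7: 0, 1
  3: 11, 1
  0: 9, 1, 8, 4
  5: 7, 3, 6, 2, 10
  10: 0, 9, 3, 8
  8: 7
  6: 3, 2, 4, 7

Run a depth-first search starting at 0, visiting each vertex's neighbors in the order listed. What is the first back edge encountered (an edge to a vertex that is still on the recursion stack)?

DFS from 0 (visiting each vertex's neighbors in the order listed); mark gray on enter, black on exit:
0 gray
  9 gray
    1 gray
    1 black
  9 black
  0→1: 1 black — skip
  8 gray
    7 gray
      7→0: 0 is gray → back edge
First back edge: 7 → 0.

7->0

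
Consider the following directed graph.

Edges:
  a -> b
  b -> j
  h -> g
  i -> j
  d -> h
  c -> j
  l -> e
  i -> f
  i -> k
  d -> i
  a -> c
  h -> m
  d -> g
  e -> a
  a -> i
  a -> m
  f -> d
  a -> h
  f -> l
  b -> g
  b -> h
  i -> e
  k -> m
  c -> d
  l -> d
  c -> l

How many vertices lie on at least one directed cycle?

A vertex is on a directed cycle iff it belongs to a strongly connected component of size ≥ 2 (or has a self-loop).
The vertices on cycles are {a, c, d, e, f, i, l} — 7 in total.

7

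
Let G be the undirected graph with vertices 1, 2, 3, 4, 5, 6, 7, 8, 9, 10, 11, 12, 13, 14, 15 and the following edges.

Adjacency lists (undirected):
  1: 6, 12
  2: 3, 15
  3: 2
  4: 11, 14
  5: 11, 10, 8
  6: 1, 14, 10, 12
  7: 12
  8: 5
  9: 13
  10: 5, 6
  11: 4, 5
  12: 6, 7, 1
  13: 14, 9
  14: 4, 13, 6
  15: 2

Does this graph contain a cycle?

DFS, tracking each vertex's parent; an edge to a visited non-parent vertex closes a cycle.
Start from 15:
visit 15 (parent –)
  visit 2 (parent 15)
    visit 3 (parent 2)
      3–2: parent, skip
    2–15: parent, skip
visit 1 (parent –)
  visit 6 (parent 1)
    6–1: parent, skip
    visit 14 (parent 6)
      visit 4 (parent 14)
        visit 11 (parent 4)
          11–4: parent, skip
          visit 5 (parent 11)
            5–11: parent, skip
            visit 10 (parent 5)
              10–5: parent, skip
              10–6: 6 visited and ≠ parent → cycle
Cycle: 6 – 14 – 4 – 11 – 5 – 10 – 6.

Yes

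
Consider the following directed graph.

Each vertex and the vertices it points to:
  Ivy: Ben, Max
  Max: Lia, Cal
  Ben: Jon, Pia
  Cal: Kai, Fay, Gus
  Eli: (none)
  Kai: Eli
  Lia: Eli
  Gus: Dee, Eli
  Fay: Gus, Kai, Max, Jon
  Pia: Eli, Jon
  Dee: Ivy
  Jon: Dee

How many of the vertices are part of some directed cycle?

9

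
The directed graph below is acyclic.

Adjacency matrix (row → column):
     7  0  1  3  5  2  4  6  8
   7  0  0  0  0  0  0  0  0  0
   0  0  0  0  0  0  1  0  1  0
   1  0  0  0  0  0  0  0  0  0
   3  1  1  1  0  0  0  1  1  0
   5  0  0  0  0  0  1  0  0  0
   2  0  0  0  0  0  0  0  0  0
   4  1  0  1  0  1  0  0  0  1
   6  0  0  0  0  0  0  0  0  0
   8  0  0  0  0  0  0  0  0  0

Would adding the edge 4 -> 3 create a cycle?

Adding 4→3 creates a cycle iff 3 can already reach 4.
Path from 3: 3 → 4.
So 3 → … → 4 → 3 is a cycle.

Yes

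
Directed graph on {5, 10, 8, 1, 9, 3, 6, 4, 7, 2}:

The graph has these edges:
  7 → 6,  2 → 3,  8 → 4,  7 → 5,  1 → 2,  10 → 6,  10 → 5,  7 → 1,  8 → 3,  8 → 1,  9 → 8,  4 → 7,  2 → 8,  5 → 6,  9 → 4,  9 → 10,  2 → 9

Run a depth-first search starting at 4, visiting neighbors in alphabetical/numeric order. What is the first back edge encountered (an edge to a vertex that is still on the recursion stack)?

DFS from 4 (visiting neighbors in alphabetical/numeric order); mark gray on enter, black on exit:
4 gray
  7 gray
    1 gray
      2 gray
        3 gray
        3 black
        8 gray
          8→1: 1 is gray → back edge
First back edge: 8 → 1.

8->1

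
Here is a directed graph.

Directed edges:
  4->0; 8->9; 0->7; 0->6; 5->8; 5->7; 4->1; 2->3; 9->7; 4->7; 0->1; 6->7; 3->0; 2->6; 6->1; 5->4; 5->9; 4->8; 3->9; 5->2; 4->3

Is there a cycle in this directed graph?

DFS with white/gray/black marking, starting from 8:
8 gray
  9 gray
    7 gray
    7 black
  9 black
8 black
0 gray
  6 gray
    6→7: 7 black — skip
    1 gray
    1 black
  6 black
  0→7: 7 black — skip
  0→1: 1 black — skip
0 black
2 gray
  3 gray
    3→9: 9 black — skip
    3→0: 0 black — skip
  3 black
  2→6: 6 black — skip
2 black
4 gray
  4→0: 0 black — skip
  4→3: 3 black — skip
  4→1: 1 black — skip
  4→7: 7 black — skip
  4→8: 8 black — skip
4 black
5 gray
  5→4: 4 black — skip
  5→8: 8 black — skip
  5→2: 2 black — skip
  5→7: 7 black — skip
  5→9: 9 black — skip
5 black
Every edge goes to a white or black vertex — no back edge, so the graph is acyclic.

No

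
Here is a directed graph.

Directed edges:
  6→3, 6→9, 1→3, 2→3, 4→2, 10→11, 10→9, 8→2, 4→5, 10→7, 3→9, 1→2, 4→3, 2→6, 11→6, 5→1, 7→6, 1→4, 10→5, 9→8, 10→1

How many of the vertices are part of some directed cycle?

8

A vertex is on a directed cycle iff it belongs to a strongly connected component of size ≥ 2 (or has a self-loop).
The vertices on cycles are {1, 2, 3, 4, 5, 6, 8, 9} — 8 in total.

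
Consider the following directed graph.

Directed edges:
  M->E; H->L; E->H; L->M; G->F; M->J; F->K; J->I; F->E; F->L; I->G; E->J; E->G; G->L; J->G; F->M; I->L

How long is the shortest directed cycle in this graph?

For each vertex v, BFS finds the shortest path from v back to v.
The shortest such closed walk is F → E → G → F, length 3.

3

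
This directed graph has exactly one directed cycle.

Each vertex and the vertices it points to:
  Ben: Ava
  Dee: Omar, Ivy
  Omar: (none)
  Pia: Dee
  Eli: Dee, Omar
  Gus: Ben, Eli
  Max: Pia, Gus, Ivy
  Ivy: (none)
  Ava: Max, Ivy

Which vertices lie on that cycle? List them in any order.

DFS with gray/black marking from Max:
Max gray
  Pia gray
    Dee gray
      Omar gray
      Omar black
      Ivy gray
      Ivy black
    Dee black
  Pia black
  Gus gray
    Ben gray
      Ava gray
        Ava→Max: Max is gray → back edge
Back edge closes the cycle Max → Gus → Ben → Ava → Max; its vertices are {Ava, Ben, Gus, Max}.

Ava, Ben, Gus, Max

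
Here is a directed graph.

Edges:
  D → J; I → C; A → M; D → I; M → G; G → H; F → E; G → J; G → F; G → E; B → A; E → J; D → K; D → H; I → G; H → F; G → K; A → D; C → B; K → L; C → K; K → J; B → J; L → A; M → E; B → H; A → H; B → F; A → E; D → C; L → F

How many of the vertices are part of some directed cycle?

A vertex is on a directed cycle iff it belongs to a strongly connected component of size ≥ 2 (or has a self-loop).
The vertices on cycles are {A, B, C, D, G, I, K, L, M} — 9 in total.

9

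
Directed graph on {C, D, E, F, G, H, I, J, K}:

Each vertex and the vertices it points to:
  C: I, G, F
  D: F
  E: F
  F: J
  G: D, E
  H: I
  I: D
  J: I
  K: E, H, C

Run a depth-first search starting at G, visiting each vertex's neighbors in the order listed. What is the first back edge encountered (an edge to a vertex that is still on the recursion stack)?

I->D

DFS from G (visiting each vertex's neighbors in the order listed); mark gray on enter, black on exit:
G gray
  D gray
    F gray
      J gray
        I gray
          I→D: D is gray → back edge
First back edge: I → D.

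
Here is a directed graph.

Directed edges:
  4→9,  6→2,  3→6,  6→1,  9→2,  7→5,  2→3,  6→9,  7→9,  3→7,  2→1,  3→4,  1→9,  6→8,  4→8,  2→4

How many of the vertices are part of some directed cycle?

7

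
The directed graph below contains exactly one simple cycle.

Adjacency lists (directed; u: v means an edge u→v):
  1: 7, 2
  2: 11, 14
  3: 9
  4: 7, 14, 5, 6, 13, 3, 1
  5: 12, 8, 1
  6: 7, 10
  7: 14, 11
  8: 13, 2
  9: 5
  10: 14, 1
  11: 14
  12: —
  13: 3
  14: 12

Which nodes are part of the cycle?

3, 5, 8, 9, 13

DFS with gray/black marking from 5:
5 gray
  12 gray
  12 black
  8 gray
    13 gray
      3 gray
        9 gray
          9→5: 5 is gray → back edge
Back edge closes the cycle 5 → 8 → 13 → 3 → 9 → 5; its vertices are {3, 5, 8, 9, 13}.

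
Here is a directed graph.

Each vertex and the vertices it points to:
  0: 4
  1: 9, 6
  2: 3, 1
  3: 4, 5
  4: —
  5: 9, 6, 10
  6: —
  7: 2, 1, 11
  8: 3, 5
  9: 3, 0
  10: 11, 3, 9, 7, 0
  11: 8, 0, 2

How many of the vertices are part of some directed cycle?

9

A vertex is on a directed cycle iff it belongs to a strongly connected component of size ≥ 2 (or has a self-loop).
The vertices on cycles are {1, 2, 3, 5, 7, 8, 9, 10, 11} — 9 in total.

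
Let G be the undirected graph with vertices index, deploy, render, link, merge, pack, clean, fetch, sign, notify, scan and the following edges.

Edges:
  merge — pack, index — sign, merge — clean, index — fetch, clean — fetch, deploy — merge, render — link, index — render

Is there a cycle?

No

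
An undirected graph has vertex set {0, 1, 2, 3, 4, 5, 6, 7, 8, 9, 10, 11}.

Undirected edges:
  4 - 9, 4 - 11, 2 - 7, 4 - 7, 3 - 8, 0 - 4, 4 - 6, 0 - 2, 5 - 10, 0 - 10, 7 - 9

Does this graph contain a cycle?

Yes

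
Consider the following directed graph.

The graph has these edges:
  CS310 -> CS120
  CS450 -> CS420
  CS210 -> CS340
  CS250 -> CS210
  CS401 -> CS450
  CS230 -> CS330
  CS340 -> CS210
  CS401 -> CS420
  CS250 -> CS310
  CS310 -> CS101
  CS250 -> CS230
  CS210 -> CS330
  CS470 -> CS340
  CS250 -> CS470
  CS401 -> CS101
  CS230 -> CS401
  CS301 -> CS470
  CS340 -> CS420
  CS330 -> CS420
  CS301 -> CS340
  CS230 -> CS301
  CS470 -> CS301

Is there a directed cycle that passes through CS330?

CS330 lies on a cycle iff there is a path from CS330 back to itself.
Exploring from CS330, it never reaches itself; equivalently, its strongly connected component is a singleton.

No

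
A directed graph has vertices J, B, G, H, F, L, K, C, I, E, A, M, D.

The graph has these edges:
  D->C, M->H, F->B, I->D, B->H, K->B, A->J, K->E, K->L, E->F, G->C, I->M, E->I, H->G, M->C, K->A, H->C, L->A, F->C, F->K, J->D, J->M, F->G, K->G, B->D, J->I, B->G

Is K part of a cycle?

Yes

K is on a cycle iff K can reach itself via ≥1 edge.
K → E → F → K — yes.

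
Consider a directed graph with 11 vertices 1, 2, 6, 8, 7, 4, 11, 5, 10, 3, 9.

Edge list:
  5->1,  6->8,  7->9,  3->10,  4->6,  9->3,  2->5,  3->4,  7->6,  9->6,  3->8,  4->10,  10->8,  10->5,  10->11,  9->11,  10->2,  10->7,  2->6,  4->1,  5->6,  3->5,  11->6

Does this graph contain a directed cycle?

Yes

DFS with white/gray/black marking, starting from 8:
8 gray
8 black
1 gray
1 black
2 gray
  6 gray
    6→8: 8 black — skip
  6 black
  5 gray
    5→1: 1 black — skip
    5→6: 6 black — skip
  5 black
2 black
7 gray
  9 gray
    11 gray
      11→6: 6 black — skip
    11 black
    9→6: 6 black — skip
    3 gray
      4 gray
        10 gray
          10→8: 8 black — skip
          10→5: 5 black — skip
          10→11: 11 black — skip
          10→2: 2 black — skip
          10→7: 7 is gray → back edge
Back edge found, so a cycle exists: 7 → 9 → 3 → 4 → 10 → 7.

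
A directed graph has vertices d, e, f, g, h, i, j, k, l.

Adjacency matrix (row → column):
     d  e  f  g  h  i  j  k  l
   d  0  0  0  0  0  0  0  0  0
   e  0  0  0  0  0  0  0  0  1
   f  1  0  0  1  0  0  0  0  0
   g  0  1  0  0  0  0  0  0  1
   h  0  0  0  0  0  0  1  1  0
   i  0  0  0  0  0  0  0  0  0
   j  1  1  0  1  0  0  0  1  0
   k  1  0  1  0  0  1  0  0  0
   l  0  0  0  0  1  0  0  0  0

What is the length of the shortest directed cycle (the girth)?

For each vertex v, BFS finds the shortest path from v back to v.
The shortest such closed walk is h → j → e → l → h, length 4.

4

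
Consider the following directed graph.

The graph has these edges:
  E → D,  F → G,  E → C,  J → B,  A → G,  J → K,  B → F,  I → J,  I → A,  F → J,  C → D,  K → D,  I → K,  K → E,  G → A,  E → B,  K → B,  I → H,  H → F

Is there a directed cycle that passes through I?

No

I lies on a cycle iff there is a path from I back to itself.
Exploring from I, it never reaches itself; equivalently, its strongly connected component is a singleton.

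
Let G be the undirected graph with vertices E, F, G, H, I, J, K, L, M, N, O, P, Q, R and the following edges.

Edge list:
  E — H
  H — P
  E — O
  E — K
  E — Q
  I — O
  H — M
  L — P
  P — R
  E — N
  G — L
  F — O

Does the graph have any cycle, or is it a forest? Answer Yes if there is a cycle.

No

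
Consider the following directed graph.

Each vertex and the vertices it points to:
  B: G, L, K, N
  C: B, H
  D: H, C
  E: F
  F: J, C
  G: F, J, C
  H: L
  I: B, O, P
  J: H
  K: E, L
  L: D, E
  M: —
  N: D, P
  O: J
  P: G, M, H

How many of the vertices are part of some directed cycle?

12

A vertex is on a directed cycle iff it belongs to a strongly connected component of size ≥ 2 (or has a self-loop).
The vertices on cycles are {B, C, D, E, F, G, H, J, K, L, N, P} — 12 in total.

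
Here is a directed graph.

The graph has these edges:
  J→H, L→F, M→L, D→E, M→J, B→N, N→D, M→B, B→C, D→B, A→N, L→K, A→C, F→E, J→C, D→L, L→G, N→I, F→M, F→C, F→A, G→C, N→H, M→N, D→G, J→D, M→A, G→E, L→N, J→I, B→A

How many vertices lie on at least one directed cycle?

A vertex is on a directed cycle iff it belongs to a strongly connected component of size ≥ 2 (or has a self-loop).
The vertices on cycles are {A, B, D, F, J, L, M, N} — 8 in total.

8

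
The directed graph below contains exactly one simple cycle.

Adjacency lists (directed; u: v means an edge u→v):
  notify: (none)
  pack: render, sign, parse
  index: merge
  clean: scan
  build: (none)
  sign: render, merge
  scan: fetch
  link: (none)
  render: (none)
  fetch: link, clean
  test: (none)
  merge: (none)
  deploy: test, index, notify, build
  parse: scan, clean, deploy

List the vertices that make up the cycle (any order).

DFS with gray/black marking from clean:
clean gray
  scan gray
    fetch gray
      link gray
      link black
      fetch→clean: clean is gray → back edge
Back edge closes the cycle clean → scan → fetch → clean; its vertices are {scan, clean, fetch}.

scan, clean, fetch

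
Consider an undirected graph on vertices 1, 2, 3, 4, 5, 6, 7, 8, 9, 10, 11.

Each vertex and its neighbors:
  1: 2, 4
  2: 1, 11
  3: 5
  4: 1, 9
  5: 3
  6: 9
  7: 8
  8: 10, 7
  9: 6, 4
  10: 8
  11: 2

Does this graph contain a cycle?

DFS, tracking each vertex's parent; an edge to a visited non-parent vertex closes a cycle.
Start from 1:
visit 1 (parent –)
  visit 2 (parent 1)
    2–1: parent, skip
    visit 11 (parent 2)
      11–2: parent, skip
  visit 4 (parent 1)
    4–1: parent, skip
    visit 9 (parent 4)
      visit 6 (parent 9)
        6–9: parent, skip
      9–4: parent, skip
visit 3 (parent –)
  visit 5 (parent 3)
    5–3: parent, skip
visit 7 (parent –)
  visit 8 (parent 7)
    visit 10 (parent 8)
      10–8: parent, skip
    8–7: parent, skip
No non-parent visited neighbor found — the graph is a forest.

No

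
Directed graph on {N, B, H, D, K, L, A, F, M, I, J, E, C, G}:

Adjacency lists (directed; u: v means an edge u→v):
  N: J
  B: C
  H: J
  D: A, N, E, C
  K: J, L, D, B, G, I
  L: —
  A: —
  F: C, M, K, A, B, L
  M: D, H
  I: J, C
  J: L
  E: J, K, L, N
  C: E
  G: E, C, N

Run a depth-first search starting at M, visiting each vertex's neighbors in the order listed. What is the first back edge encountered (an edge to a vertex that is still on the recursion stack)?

K->D

DFS from M (visiting each vertex's neighbors in the order listed); mark gray on enter, black on exit:
M gray
  D gray
    A gray
    A black
    N gray
      J gray
        L gray
        L black
      J black
    N black
    E gray
      E→J: J black — skip
      K gray
        K→J: J black — skip
        K→L: L black — skip
        K→D: D is gray → back edge
First back edge: K → D.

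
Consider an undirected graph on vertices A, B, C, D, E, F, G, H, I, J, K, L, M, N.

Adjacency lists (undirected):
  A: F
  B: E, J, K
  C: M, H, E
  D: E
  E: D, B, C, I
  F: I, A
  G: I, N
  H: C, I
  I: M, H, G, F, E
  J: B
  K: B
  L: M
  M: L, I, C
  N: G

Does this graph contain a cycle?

Yes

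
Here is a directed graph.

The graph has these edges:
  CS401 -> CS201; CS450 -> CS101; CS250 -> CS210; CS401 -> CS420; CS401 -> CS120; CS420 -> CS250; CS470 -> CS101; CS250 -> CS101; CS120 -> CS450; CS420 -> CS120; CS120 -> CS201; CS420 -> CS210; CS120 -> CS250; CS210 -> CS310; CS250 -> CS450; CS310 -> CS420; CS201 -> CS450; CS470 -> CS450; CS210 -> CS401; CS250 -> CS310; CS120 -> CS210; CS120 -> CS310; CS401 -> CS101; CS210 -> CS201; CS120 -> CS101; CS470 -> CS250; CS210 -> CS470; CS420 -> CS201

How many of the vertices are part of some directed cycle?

7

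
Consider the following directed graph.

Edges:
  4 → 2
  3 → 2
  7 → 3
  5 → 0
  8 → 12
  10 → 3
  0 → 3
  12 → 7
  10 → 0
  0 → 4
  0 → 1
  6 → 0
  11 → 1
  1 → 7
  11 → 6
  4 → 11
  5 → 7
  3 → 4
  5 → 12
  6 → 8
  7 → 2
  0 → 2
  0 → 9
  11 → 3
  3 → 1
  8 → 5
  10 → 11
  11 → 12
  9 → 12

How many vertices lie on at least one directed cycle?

11

A vertex is on a directed cycle iff it belongs to a strongly connected component of size ≥ 2 (or has a self-loop).
The vertices on cycles are {0, 1, 3, 4, 5, 6, 7, 8, 9, 11, 12} — 11 in total.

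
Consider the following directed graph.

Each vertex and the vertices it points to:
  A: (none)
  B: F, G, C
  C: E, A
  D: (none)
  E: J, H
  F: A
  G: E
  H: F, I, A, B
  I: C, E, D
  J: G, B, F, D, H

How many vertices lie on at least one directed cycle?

A vertex is on a directed cycle iff it belongs to a strongly connected component of size ≥ 2 (or has a self-loop).
The vertices on cycles are {B, C, E, G, H, I, J} — 7 in total.

7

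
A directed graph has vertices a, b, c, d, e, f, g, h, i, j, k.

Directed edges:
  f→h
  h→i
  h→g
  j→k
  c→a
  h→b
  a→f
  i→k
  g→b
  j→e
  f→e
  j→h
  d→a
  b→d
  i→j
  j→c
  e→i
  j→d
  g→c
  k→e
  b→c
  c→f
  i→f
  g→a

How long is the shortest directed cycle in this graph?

3

For each vertex v, BFS finds the shortest path from v back to v.
The shortest such closed walk is h → i → j → h, length 3.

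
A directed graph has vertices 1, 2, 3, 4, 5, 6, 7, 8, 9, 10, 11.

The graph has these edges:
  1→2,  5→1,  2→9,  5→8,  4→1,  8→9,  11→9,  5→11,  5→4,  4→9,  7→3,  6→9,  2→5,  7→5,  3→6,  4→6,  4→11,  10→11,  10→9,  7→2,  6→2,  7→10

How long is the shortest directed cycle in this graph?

For each vertex v, BFS finds the shortest path from v back to v.
The shortest such closed walk is 2 → 5 → 1 → 2, length 3.

3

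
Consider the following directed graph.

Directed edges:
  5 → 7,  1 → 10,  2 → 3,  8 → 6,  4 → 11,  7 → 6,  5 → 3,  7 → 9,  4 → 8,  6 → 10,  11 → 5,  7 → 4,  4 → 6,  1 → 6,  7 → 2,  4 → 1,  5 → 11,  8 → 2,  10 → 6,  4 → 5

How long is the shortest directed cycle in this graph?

For each vertex v, BFS finds the shortest path from v back to v.
The shortest such closed walk is 5 → 11 → 5, length 2.

2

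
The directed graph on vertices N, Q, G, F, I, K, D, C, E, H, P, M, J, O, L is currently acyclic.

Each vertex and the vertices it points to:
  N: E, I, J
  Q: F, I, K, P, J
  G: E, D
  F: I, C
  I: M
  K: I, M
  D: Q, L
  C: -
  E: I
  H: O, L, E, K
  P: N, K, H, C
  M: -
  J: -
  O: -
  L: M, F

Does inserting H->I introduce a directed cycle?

No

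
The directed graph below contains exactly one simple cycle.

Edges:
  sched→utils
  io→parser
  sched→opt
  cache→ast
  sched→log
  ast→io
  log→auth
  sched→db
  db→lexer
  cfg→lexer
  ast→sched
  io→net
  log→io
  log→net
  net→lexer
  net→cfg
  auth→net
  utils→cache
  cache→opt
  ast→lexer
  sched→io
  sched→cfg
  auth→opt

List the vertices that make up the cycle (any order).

DFS with gray/black marking from ast:
ast gray
  lexer gray
  lexer black
  sched gray
    log gray
      net gray
        cfg gray
          cfg→lexer: lexer black — skip
        cfg black
        net→lexer: lexer black — skip
      net black
      io gray
        io→net: net black — skip
        parser gray
        parser black
      io black
      auth gray
        auth→net: net black — skip
        opt gray
        opt black
      auth black
    log black
    sched→io: io black — skip
    sched→opt: opt black — skip
    sched→cfg: cfg black — skip
    utils gray
      cache gray
        cache→opt: opt black — skip
        cache→ast: ast is gray → back edge
Back edge closes the cycle ast → sched → utils → cache → ast; its vertices are {ast, cache, sched, utils}.

ast, cache, sched, utils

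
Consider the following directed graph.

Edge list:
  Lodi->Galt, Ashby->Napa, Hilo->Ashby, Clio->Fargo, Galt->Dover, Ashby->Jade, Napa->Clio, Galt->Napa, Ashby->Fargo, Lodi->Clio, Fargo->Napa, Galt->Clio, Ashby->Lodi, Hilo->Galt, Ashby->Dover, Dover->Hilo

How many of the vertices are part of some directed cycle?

A vertex is on a directed cycle iff it belongs to a strongly connected component of size ≥ 2 (or has a self-loop).
The vertices on cycles are {Clio, Galt, Hilo, Lodi, Napa, Ashby, Dover, Fargo} — 8 in total.

8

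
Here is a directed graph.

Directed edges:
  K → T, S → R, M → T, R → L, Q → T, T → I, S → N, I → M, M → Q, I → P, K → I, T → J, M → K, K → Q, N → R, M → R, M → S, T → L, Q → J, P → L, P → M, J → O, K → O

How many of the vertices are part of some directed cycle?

6

A vertex is on a directed cycle iff it belongs to a strongly connected component of size ≥ 2 (or has a self-loop).
The vertices on cycles are {I, K, M, P, Q, T} — 6 in total.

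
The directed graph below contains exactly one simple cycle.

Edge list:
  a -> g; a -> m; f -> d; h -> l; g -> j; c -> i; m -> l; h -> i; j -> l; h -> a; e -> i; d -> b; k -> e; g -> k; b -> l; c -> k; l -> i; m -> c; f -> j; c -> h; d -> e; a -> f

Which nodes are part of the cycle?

a, c, h, m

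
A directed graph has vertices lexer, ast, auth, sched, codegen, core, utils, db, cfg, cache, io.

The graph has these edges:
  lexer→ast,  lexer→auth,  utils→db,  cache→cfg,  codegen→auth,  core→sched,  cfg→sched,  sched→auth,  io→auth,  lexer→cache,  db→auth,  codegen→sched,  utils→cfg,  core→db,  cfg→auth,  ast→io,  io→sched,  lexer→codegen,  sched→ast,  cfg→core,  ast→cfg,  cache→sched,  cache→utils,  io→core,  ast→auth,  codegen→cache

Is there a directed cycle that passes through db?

No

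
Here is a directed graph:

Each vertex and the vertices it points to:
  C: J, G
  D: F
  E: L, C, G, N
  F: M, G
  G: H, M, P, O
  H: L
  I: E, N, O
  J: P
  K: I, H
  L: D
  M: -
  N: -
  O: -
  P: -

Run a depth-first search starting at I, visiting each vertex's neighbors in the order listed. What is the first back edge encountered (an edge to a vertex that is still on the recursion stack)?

DFS from I (visiting each vertex's neighbors in the order listed); mark gray on enter, black on exit:
I gray
  E gray
    L gray
      D gray
        F gray
          M gray
          M black
          G gray
            H gray
              H→L: L is gray → back edge
First back edge: H → L.

H->L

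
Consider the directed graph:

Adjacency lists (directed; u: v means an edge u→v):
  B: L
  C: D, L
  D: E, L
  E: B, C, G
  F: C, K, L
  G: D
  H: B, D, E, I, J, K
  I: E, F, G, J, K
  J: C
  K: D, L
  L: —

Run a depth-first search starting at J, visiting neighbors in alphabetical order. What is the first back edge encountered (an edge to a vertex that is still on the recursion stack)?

E→C

DFS from J (visiting neighbors in alphabetical order); mark gray on enter, black on exit:
J gray
  C gray
    D gray
      E gray
        B gray
          L gray
          L black
        B black
        E→C: C is gray → back edge
First back edge: E → C.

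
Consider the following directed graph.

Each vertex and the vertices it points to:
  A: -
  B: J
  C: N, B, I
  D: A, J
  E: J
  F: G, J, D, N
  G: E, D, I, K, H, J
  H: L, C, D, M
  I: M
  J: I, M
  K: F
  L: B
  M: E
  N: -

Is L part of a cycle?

No

L lies on a cycle iff there is a path from L back to itself.
Exploring from L, it never reaches itself; equivalently, its strongly connected component is a singleton.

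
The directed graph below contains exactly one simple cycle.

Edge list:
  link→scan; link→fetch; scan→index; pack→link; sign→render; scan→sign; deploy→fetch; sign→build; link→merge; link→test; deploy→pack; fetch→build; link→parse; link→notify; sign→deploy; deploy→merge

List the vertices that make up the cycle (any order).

link, pack, scan, sign, deploy

DFS with gray/black marking from pack:
pack gray
  link gray
    test gray
    test black
    notify gray
    notify black
    scan gray
      sign gray
        render gray
        render black
        build gray
        build black
        deploy gray
          deploy→pack: pack is gray → back edge
Back edge closes the cycle pack → link → scan → sign → deploy → pack; its vertices are {link, pack, scan, sign, deploy}.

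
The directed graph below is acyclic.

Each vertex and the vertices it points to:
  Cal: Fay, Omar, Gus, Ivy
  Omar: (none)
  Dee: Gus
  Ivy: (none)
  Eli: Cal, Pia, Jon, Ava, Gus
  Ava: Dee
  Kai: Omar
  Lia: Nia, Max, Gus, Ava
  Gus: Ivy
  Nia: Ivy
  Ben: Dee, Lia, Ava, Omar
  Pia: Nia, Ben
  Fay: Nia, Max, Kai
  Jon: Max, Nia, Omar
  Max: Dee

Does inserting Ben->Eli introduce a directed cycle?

Yes

Adding Ben→Eli creates a cycle iff Eli can already reach Ben.
Path from Eli: Eli → Pia → Ben.
So Eli → … → Ben → Eli is a cycle.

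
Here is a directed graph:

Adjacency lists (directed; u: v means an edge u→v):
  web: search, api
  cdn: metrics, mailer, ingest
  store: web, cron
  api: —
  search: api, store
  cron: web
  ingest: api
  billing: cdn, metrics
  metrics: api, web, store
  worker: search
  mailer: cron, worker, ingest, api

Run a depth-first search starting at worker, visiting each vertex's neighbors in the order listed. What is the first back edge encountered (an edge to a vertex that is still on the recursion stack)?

DFS from worker (visiting each vertex's neighbors in the order listed); mark gray on enter, black on exit:
worker gray
  search gray
    api gray
    api black
    store gray
      web gray
        web→search: search is gray → back edge
First back edge: web → search.

web->search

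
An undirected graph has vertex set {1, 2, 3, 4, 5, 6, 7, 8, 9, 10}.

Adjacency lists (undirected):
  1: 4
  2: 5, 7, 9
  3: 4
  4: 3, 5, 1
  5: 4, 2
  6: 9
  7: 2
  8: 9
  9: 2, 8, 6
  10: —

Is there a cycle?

No

DFS, tracking each vertex's parent; an edge to a visited non-parent vertex closes a cycle.
Start from 10:
visit 10 (parent –)
visit 1 (parent –)
  visit 4 (parent 1)
    visit 3 (parent 4)
      3–4: parent, skip
    visit 5 (parent 4)
      5–4: parent, skip
      visit 2 (parent 5)
        2–5: parent, skip
        visit 7 (parent 2)
          7–2: parent, skip
        visit 9 (parent 2)
          9–2: parent, skip
          visit 8 (parent 9)
            8–9: parent, skip
          visit 6 (parent 9)
            6–9: parent, skip
    4–1: parent, skip
No non-parent visited neighbor found — the graph is a forest.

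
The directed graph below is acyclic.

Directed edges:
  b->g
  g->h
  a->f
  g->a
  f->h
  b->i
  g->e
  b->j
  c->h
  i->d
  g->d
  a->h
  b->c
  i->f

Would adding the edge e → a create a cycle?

No

Adding e→a creates a cycle iff a can already reach e.
Explore from a: no path reaches e. The graph stays acyclic.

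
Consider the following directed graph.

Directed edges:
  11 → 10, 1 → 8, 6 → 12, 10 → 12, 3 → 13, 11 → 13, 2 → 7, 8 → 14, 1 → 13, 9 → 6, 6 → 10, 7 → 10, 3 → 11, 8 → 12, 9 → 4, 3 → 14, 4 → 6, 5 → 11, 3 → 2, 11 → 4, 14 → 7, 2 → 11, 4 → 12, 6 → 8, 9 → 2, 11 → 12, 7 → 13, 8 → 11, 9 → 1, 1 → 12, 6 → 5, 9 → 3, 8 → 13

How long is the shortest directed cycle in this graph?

4

For each vertex v, BFS finds the shortest path from v back to v.
The shortest such closed walk is 8 → 11 → 4 → 6 → 8, length 4.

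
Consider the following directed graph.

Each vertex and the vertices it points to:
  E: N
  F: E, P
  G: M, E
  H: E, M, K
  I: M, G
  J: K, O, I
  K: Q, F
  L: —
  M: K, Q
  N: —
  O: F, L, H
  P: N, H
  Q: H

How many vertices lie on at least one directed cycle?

6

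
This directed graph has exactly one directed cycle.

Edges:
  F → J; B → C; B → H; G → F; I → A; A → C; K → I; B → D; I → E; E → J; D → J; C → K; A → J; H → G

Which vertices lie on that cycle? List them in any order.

A, C, I, K

DFS with gray/black marking from C:
C gray
  K gray
    I gray
      E gray
        J gray
        J black
      E black
      A gray
        A→C: C is gray → back edge
Back edge closes the cycle C → K → I → A → C; its vertices are {A, C, I, K}.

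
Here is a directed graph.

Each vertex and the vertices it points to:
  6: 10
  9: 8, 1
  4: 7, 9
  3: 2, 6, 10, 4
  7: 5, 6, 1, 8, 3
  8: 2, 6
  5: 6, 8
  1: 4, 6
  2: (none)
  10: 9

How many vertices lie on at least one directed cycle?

9

A vertex is on a directed cycle iff it belongs to a strongly connected component of size ≥ 2 (or has a self-loop).
The vertices on cycles are {1, 3, 4, 5, 6, 7, 8, 9, 10} — 9 in total.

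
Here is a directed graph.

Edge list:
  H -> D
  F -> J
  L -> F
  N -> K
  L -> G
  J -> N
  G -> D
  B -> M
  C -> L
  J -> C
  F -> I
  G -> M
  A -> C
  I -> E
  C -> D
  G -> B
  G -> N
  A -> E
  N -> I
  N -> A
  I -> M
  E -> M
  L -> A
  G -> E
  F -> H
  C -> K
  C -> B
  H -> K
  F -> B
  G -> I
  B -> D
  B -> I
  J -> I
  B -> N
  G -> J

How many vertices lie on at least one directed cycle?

8

A vertex is on a directed cycle iff it belongs to a strongly connected component of size ≥ 2 (or has a self-loop).
The vertices on cycles are {A, B, C, F, G, J, L, N} — 8 in total.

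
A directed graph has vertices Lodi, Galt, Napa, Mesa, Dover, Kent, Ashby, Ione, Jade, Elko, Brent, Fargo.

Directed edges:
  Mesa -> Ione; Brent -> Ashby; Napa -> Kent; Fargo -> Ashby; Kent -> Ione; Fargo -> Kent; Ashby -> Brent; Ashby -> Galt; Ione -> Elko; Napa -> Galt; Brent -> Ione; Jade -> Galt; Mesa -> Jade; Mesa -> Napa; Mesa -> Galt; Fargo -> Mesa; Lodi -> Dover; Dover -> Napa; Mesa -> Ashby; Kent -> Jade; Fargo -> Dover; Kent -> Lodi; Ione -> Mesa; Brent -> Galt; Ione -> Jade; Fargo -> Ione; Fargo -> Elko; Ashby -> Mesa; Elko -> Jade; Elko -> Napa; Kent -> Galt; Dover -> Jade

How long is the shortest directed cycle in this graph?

For each vertex v, BFS finds the shortest path from v back to v.
The shortest such closed walk is Mesa → Ione → Mesa, length 2.

2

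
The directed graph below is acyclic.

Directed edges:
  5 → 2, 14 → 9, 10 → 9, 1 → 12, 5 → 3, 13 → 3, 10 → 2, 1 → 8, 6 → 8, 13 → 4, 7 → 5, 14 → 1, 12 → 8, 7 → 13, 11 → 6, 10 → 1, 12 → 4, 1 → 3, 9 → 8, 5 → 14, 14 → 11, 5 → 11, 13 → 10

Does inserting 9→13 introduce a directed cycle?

Yes

Adding 9→13 creates a cycle iff 13 can already reach 9.
Path from 13: 13 → 10 → 9.
So 13 → … → 9 → 13 is a cycle.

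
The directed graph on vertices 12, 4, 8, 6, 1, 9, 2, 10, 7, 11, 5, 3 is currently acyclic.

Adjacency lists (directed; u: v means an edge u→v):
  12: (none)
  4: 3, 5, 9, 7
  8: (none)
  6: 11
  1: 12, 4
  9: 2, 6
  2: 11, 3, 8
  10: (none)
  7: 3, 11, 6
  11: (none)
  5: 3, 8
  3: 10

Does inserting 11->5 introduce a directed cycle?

Adding 11→5 creates a cycle iff 5 can already reach 11.
Explore from 5: no path reaches 11. The graph stays acyclic.

No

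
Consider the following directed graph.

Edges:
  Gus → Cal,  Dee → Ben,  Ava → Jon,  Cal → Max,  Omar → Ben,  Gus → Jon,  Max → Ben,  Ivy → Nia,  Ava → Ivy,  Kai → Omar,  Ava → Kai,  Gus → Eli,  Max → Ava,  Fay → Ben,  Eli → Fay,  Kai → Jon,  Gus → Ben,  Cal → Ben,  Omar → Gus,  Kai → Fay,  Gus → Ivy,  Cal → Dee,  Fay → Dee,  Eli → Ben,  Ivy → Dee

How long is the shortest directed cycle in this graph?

6

For each vertex v, BFS finds the shortest path from v back to v.
The shortest such closed walk is Ava → Kai → Omar → Gus → Cal → Max → Ava, length 6.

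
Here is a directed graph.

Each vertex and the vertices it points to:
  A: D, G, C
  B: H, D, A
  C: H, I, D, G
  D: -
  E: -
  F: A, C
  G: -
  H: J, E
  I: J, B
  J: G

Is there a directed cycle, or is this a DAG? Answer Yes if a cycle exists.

Yes

DFS with white/gray/black marking, starting from H:
H gray
  J gray
    G gray
    G black
  J black
  E gray
  E black
H black
A gray
  D gray
  D black
  A→G: G black — skip
  C gray
    C→H: H black — skip
    I gray
      I→J: J black — skip
      B gray
        B→H: H black — skip
        B→D: D black — skip
        B→A: A is gray → back edge
Back edge found, so a cycle exists: A → C → I → B → A.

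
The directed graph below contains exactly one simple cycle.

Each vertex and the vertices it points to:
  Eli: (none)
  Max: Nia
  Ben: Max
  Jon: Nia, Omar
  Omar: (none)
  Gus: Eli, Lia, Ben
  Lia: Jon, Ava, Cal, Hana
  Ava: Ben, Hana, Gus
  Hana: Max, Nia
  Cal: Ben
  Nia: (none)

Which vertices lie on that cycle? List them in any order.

Ava, Gus, Lia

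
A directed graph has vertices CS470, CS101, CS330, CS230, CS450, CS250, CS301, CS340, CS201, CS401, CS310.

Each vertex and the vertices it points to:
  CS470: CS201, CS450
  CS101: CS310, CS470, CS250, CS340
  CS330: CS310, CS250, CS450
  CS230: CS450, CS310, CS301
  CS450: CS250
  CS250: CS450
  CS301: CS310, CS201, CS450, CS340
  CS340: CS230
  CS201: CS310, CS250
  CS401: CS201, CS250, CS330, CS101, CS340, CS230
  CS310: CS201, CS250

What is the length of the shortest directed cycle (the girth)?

For each vertex v, BFS finds the shortest path from v back to v.
The shortest such closed walk is CS310 → CS201 → CS310, length 2.

2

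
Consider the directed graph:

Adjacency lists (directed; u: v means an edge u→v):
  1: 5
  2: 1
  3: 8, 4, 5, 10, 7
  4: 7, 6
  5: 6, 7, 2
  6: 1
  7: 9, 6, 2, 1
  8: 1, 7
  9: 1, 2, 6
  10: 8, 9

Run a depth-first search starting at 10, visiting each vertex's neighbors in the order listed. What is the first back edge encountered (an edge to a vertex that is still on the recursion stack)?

6→1

DFS from 10 (visiting each vertex's neighbors in the order listed); mark gray on enter, black on exit:
10 gray
  8 gray
    1 gray
      5 gray
        6 gray
          6→1: 1 is gray → back edge
First back edge: 6 → 1.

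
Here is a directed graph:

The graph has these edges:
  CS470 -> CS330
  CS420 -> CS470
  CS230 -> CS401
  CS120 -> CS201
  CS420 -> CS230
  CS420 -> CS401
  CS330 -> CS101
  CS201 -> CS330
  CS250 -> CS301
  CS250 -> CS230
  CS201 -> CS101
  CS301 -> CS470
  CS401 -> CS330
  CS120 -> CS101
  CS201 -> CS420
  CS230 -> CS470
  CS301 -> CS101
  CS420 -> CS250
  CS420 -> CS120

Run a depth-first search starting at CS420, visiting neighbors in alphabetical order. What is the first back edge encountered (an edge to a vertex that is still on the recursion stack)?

CS201->CS420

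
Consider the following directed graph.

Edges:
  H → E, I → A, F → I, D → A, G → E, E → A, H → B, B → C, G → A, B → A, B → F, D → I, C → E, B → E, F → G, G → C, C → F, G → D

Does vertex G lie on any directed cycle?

Yes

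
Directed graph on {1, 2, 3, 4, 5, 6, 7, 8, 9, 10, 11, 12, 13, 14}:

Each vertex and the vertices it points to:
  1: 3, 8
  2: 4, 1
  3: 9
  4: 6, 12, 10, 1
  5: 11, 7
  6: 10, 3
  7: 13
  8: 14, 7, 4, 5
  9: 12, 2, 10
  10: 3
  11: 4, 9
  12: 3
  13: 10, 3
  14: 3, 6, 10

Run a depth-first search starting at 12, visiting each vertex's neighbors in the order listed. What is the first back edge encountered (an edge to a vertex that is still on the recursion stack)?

9→12

DFS from 12 (visiting each vertex's neighbors in the order listed); mark gray on enter, black on exit:
12 gray
  3 gray
    9 gray
      9→12: 12 is gray → back edge
First back edge: 9 → 12.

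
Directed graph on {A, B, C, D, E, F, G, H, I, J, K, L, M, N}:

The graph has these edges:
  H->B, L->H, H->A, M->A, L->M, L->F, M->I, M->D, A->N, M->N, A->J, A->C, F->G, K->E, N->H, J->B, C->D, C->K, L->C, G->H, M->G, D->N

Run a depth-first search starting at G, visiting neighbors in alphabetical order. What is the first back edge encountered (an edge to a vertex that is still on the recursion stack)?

DFS from G (visiting neighbors in alphabetical order); mark gray on enter, black on exit:
G gray
  H gray
    A gray
      C gray
        D gray
          N gray
            N→H: H is gray → back edge
First back edge: N → H.

N->H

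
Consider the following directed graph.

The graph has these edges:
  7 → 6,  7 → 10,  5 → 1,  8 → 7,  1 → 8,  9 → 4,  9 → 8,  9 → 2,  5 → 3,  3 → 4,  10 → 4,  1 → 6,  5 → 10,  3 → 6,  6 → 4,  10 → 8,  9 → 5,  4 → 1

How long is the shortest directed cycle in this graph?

3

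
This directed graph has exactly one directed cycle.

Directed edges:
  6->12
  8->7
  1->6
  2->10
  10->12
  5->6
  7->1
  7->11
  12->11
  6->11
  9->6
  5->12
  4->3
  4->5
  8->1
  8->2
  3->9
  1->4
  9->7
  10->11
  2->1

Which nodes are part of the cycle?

1, 3, 4, 7, 9

DFS with gray/black marking from 1:
1 gray
  6 gray
    12 gray
      11 gray
      11 black
    12 black
    6→11: 11 black — skip
  6 black
  4 gray
    3 gray
      9 gray
        7 gray
          7→11: 11 black — skip
          7→1: 1 is gray → back edge
Back edge closes the cycle 1 → 4 → 3 → 9 → 7 → 1; its vertices are {1, 3, 4, 7, 9}.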